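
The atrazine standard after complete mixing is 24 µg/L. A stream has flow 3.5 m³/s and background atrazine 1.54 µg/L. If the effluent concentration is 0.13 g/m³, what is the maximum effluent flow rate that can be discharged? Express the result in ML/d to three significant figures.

64.1 ML/d

1.54 µg/L = 0.00154 mg/L.
24 µg/L = 0.024 mg/L.
Mass balance at complete mixing: C_std·(Q_w + Q_r) = Q_w·C_e + Q_r·C_b.
Rearranging, Q_w = Q_r·(C_std − C_b)/(C_e − C_std) = 3.5·(0.024 − 0.00154) / (0.13 − 0.024) = 0.7416 m³/s.
= 64.07 ML/d.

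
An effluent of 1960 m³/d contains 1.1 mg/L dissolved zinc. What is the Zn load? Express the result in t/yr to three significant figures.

1960 m³/d = 0.02269 m³/s.
Mass flux = Q·C = 0.02269 m³/s × 1.1 g/m³ = 0.02495 g/s.
= 0.02495 g/s × 31.56 = 0.7875 t/yr.

0.787 t/yr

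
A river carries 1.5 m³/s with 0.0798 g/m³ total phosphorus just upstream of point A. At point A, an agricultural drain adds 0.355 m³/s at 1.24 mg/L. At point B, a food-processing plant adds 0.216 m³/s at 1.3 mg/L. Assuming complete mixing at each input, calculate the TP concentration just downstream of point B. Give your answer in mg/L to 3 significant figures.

After input A: C = (1.5·0.0798 + 0.355·1.24) / 1.855 = 0.3018 mg/L.
After input B: C = (1.855·0.3018 + 0.216·1.3) / 2.071 = 0.4059 mg/L.

0.406 mg/L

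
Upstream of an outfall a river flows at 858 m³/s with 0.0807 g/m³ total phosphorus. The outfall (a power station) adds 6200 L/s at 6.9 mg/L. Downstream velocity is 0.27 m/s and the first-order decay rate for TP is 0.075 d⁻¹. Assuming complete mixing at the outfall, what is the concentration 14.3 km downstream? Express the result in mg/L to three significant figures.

6200 L/s = 6.2 m³/s.
After complete mixing, C₀ = (6.2·6.9 + 858·0.0807) / 864.2 = 0.1296 mg/L.
Travel time t = 1.43e+04 m / 0.27 m/s = 5.296e+04 s = 0.613 d.
C = 0.1296·exp(−0.075·0.613) = 0.1296·0.9551 = 0.1238 mg/L.

0.124 mg/L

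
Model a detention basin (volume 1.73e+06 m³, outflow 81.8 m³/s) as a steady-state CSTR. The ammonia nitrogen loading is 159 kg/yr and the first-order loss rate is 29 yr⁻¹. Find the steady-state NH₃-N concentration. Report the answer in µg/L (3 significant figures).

0.0604 µg/L

Outflow Q = 81.8 m³/s × 3.156e+07 s/yr = 2.581e+09 m³/yr.
Steady-state CSTR mass balance: W = Q·C + k·V·C, so C = W/(Q + kV).
Q + kV = 2.581e+09 + 29·1.73e+06 = 2.632e+09 m³/yr.
C = 159/2.632e+09 = 6.042e-08 kg/m³ = 6.042e-05 mg/L = 0.06042 µg/L.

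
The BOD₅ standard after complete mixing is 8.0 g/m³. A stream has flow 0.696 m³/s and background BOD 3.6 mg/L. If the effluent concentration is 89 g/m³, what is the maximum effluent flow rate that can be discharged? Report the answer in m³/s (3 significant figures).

Mass balance at complete mixing: C_std·(Q_w + Q_r) = Q_w·C_e + Q_r·C_b.
Rearranging, Q_w = Q_r·(C_std − C_b)/(C_e − C_std) = 0.696·(8 − 3.6) / (89 − 8) = 0.03781 m³/s.

0.0378 m³/s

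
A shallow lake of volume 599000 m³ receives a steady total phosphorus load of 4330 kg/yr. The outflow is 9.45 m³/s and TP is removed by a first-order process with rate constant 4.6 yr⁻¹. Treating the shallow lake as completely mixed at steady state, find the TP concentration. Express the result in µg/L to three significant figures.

14.4 µg/L

Outflow Q = 9.45 m³/s × 3.156e+07 s/yr = 2.982e+08 m³/yr.
Steady-state CSTR mass balance: W = Q·C + k·V·C, so C = W/(Q + kV).
Q + kV = 2.982e+08 + 4.6·599000 = 3.01e+08 m³/yr.
C = 4330/3.01e+08 = 1.439e-05 kg/m³ = 0.01439 mg/L = 14.39 µg/L.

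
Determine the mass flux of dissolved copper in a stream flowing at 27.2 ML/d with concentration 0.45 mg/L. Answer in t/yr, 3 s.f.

4.47 t/yr

27.2 ML/d = 0.3148 m³/s.
Mass flux = Q·C = 0.3148 m³/s × 0.45 g/m³ = 0.1417 g/s.
= 0.1417 g/s × 31.56 = 4.471 t/yr.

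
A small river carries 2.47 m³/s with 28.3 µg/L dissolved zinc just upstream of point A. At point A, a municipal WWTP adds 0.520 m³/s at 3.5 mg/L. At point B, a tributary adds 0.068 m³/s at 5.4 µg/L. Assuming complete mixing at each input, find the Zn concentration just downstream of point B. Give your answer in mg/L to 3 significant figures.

28.3 µg/L = 0.0283 mg/L.
After input A: C = (2.47·0.0283 + 0.52·3.5) / 2.99 = 0.6321 mg/L.
5.4 µg/L = 0.0054 mg/L.
After input B: C = (2.99·0.6321 + 0.068·0.0054) / 3.058 = 0.6181 mg/L.

0.618 mg/L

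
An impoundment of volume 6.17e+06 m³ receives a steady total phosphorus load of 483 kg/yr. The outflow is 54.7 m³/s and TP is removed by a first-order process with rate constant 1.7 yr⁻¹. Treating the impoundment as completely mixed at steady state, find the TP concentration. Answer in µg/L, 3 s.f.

Outflow Q = 54.7 m³/s × 3.156e+07 s/yr = 1.726e+09 m³/yr.
Steady-state CSTR mass balance: W = Q·C + k·V·C, so C = W/(Q + kV).
Q + kV = 1.726e+09 + 1.7·6.17e+06 = 1.737e+09 m³/yr.
C = 483/1.737e+09 = 2.781e-07 kg/m³ = 0.0002781 mg/L = 0.2781 µg/L.

0.278 µg/L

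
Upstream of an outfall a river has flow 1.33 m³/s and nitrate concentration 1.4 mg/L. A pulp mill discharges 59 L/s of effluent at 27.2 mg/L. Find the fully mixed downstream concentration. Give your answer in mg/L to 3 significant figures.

2.50 mg/L

59 L/s = 0.059 m³/s.
Conservation of mass across the mixing zone: C = (0.059·27.2 + 1.33·1.4) / (0.059 + 1.33) = 3.467/1.389 = 2.496 mg/L.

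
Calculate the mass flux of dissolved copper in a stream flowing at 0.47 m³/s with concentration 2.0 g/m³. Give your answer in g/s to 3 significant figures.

0.940 g/s

Mass flux = Q·C = 0.47 m³/s × 2 g/m³ = 0.94 g/s.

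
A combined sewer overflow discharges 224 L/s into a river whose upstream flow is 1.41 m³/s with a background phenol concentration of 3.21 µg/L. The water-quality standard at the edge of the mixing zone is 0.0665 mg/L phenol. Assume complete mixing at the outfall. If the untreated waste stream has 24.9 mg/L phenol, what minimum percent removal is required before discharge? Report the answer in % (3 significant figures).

224 L/s = 0.224 m³/s.
3.21 µg/L = 0.00321 mg/L.
Mass balance: 0.0665·1.634 = 0.224·Cₑ + 1.41·0.00321.
Cₑ = (0.1087 − 0.004526) / 0.224 = 0.4649 mg/L.
Required removal = 1 − 0.4649/24.9 = 98.13 %.

98.1 %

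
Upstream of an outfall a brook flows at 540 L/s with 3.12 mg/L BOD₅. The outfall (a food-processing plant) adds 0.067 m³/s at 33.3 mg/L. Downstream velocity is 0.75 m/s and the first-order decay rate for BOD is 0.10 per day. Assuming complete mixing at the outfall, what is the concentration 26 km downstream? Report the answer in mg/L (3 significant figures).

540 L/s = 0.54 m³/s.
After complete mixing, C₀ = (0.067·33.3 + 0.54·3.12) / 0.607 = 6.451 mg/L.
Travel time t = 2.6e+04 m / 0.75 m/s = 3.467e+04 s = 0.4012 d.
C = 6.451·exp(−0.10·0.4012) = 6.451·0.9607 = 6.198 mg/L.

6.20 mg/L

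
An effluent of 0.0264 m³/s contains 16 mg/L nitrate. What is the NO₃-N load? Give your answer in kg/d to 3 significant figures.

36.5 kg/d

Mass flux = Q·C = 0.0264 m³/s × 16 g/m³ = 0.4224 g/s.
= 0.4224 g/s × 86.4 = 36.5 kg/d.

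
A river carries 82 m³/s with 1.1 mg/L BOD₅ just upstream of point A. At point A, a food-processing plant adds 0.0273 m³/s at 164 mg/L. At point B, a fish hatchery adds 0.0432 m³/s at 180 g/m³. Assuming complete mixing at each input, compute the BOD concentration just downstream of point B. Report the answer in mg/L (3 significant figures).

1.25 mg/L

After input A: C = (82·1.1 + 0.0273·164) / 82.03 = 1.154 mg/L.
After input B: C = (82.03·1.154 + 0.0432·180) / 82.07 = 1.248 mg/L.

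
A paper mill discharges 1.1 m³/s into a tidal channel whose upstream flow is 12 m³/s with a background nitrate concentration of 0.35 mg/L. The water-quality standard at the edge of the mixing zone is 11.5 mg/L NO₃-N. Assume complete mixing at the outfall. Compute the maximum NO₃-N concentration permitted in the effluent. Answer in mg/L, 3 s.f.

133 mg/L

Mass balance: 11.5·13.1 = 1.1·Cₑ + 12·0.35.
Cₑ = (150.7 − 4.2) / 1.1 = 133.1 mg/L.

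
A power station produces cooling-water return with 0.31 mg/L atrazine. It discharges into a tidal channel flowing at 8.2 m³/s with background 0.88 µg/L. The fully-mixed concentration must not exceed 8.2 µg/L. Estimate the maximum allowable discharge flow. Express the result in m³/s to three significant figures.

0.199 m³/s

0.88 µg/L = 0.00088 mg/L.
8.2 µg/L = 0.0082 mg/L.
Mass balance at complete mixing: C_std·(Q_w + Q_r) = Q_w·C_e + Q_r·C_b.
Rearranging, Q_w = Q_r·(C_std − C_b)/(C_e − C_std) = 8.2·(0.0082 − 0.00088) / (0.31 − 0.0082) = 0.1989 m³/s.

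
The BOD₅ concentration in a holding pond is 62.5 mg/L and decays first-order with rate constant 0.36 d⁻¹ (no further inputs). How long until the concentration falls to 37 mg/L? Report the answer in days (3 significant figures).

t = ln(C₀/C)/k = ln(62.5/37)/0.36 = 0.5242/0.36 = 1.456 d.

1.46 d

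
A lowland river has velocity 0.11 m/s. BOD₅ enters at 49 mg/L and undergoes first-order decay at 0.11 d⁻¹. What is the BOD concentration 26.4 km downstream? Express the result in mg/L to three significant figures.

36.1 mg/L

Travel time t = 26.4 km / 0.11 m/s = 2.64e+04/0.11 = 2.4e+05 s = 2.778 d.
First-order decay: C = 49·exp(−0.11·2.778) = 49·0.7367 = 36.1 mg/L.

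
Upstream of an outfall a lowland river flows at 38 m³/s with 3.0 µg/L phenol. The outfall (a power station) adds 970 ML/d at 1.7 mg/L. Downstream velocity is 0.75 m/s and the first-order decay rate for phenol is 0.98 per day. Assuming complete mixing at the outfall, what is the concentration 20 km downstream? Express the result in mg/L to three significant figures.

970 ML/d = 11.23 m³/s.
3.0 µg/L = 0.003 mg/L.
After complete mixing, C₀ = (11.23·1.7 + 38·0.003) / 49.23 = 0.39 mg/L.
Travel time t = 2e+04 m / 0.75 m/s = 2.667e+04 s = 0.3086 d.
C = 0.39·exp(−0.98·0.3086) = 0.39·0.739 = 0.2882 mg/L.

0.288 mg/L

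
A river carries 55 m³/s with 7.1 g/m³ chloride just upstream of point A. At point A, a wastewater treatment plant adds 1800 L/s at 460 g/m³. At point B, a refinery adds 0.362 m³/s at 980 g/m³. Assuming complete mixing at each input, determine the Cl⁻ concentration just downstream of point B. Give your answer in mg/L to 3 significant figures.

27.5 mg/L

1800 L/s = 1.8 m³/s.
After input A: C = (55·7.1 + 1.8·460) / 56.8 = 21.45 mg/L.
After input B: C = (56.8·21.45 + 0.362·980) / 57.16 = 27.52 mg/L.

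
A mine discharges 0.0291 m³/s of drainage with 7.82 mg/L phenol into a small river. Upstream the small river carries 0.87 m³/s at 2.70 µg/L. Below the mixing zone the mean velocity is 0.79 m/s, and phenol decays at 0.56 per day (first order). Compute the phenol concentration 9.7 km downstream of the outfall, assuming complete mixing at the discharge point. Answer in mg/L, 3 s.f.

2.70 µg/L = 0.0027 mg/L.
After complete mixing, C₀ = (0.0291·7.82 + 0.87·0.0027) / 0.8991 = 0.2557 mg/L.
Travel time t = 9700 m / 0.79 m/s = 1.228e+04 s = 0.1421 d.
C = 0.2557·exp(−0.56·0.1421) = 0.2557·0.9235 = 0.2362 mg/L.

0.236 mg/L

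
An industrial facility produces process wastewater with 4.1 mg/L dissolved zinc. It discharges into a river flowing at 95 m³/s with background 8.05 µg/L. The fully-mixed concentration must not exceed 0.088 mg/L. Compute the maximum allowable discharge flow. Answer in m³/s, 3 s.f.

8.05 µg/L = 0.00805 mg/L.
Mass balance at complete mixing: C_std·(Q_w + Q_r) = Q_w·C_e + Q_r·C_b.
Rearranging, Q_w = Q_r·(C_std − C_b)/(C_e − C_std) = 95·(0.088 − 0.00805) / (4.1 − 0.088) = 1.893 m³/s.

1.89 m³/s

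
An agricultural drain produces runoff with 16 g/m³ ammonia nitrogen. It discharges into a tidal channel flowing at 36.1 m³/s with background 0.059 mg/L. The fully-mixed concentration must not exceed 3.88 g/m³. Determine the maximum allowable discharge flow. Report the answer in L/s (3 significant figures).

Mass balance at complete mixing: C_std·(Q_w + Q_r) = Q_w·C_e + Q_r·C_b.
Rearranging, Q_w = Q_r·(C_std − C_b)/(C_e − C_std) = 36.1·(3.88 − 0.059) / (16 − 3.88) = 11.38 m³/s.
= 1.138e+04 L/s.

11400 L/s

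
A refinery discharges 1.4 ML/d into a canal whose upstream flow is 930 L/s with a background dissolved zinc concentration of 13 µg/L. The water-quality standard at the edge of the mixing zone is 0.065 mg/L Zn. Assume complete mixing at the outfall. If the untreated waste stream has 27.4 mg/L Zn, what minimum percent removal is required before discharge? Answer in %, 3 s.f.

88.9 %

1.4 ML/d = 0.0162 m³/s.
930 L/s = 0.93 m³/s.
13 µg/L = 0.013 mg/L.
Mass balance: 0.065·0.9462 = 0.0162·Cₑ + 0.93·0.013.
Cₑ = (0.0615 − 0.01209) / 0.0162 = 3.05 mg/L.
Required removal = 1 − 3.05/27.4 = 88.87 %.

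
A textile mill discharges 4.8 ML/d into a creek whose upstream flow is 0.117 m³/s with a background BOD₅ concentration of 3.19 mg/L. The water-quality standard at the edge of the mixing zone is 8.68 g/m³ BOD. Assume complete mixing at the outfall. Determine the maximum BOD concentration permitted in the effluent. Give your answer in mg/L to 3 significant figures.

4.8 ML/d = 0.05556 m³/s.
Mass balance: 8.68·0.1726 = 0.05556·Cₑ + 0.117·3.19.
Cₑ = (1.498 − 0.3732) / 0.05556 = 20.24 mg/L.

20.2 mg/L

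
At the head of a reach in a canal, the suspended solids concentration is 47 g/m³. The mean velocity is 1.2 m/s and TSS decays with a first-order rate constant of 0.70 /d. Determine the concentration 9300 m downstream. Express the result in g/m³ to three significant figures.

Travel time t = 9300 m / 1.2 m/s = 9300/1.2 = 7750 s = 0.0897 d.
First-order decay: C = 47·exp(−0.70·0.0897) = 47·0.9391 = 44.14 g/m³.

44.1 g/m³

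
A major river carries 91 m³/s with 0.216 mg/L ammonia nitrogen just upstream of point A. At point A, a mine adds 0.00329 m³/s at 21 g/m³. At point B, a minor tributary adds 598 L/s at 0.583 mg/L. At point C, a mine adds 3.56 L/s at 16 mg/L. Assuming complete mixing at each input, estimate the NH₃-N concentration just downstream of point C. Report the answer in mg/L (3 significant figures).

After input A: C = (91·0.216 + 0.00329·21) / 91 = 0.2168 mg/L.
598 L/s = 0.598 m³/s.
After input B: C = (91·0.2168 + 0.598·0.583) / 91.6 = 0.2191 mg/L.
3.56 L/s = 0.00356 m³/s.
After input C: C = (91.6·0.2191 + 0.00356·16) / 91.6 = 0.2198 mg/L.

0.220 mg/L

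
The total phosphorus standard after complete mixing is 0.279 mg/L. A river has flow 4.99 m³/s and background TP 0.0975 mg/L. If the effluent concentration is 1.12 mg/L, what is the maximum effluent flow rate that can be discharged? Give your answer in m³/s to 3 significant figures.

1.08 m³/s

Mass balance at complete mixing: C_std·(Q_w + Q_r) = Q_w·C_e + Q_r·C_b.
Rearranging, Q_w = Q_r·(C_std − C_b)/(C_e − C_std) = 4.99·(0.279 − 0.0975) / (1.12 − 0.279) = 1.077 m³/s.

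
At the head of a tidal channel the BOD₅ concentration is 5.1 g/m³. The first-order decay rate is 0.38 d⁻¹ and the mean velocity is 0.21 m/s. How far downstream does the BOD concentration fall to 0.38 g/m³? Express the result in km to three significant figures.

From C = C₀·e^(−kt), t = ln(C₀/C)/k = ln(5.1/0.38)/0.38 = 2.597/0.38 = 6.834 d.
Distance = v·t = 0.21 m/s × 5.904e+05 s = 1.24e+05 m = 124 km.

124 km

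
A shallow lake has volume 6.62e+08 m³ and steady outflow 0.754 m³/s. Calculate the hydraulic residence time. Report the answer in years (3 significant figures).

27.8 yr

Q = 0.754 m³/s × 3.156e+07 s/yr = 2.379e+07 m³/yr.
Hydraulic residence time τ = V/Q = 6.62e+08/2.379e+07 = 27.82 yr.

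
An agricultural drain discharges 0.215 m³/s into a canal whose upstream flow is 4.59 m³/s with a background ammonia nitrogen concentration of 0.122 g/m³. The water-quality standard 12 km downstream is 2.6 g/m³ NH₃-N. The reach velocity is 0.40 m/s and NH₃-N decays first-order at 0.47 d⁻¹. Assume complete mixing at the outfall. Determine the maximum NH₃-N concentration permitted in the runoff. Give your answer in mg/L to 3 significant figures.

Travel time to the compliance point: t = 1.2e+04/0.40 = 3e+04 s = 0.3472 d; decay factor exp(−0.47·0.3472) = 0.8494.
So the concentration just after mixing may be at most 2.6/0.8494 = 3.061 mg/L.
Mass balance: 3.061·4.805 = 0.215·Cₑ + 4.59·0.122.
Cₑ = (14.71 − 0.56) / 0.215 = 65.8 mg/L.

65.8 mg/L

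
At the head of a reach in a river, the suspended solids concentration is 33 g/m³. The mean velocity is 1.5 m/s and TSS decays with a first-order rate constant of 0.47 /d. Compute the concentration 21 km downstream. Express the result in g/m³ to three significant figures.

30.6 g/m³

Travel time t = 21 km / 1.5 m/s = 2.1e+04/1.5 = 1.4e+04 s = 0.162 d.
First-order decay: C = 33·exp(−0.47·0.162) = 33·0.9267 = 30.58 g/m³.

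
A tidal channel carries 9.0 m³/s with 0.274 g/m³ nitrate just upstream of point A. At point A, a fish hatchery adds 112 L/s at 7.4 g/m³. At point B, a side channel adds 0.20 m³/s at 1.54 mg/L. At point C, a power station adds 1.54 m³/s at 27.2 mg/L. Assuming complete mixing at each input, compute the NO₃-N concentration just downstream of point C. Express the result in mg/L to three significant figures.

4.19 mg/L

112 L/s = 0.112 m³/s.
After input A: C = (9·0.274 + 0.112·7.4) / 9.112 = 0.3616 mg/L.
After input B: C = (9.112·0.3616 + 0.2·1.54) / 9.312 = 0.3869 mg/L.
After input C: C = (9.312·0.3869 + 1.54·27.2) / 10.85 = 4.192 mg/L.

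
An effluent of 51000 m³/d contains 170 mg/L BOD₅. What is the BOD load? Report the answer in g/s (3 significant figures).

100 g/s

51000 m³/d = 0.5903 m³/s.
Mass flux = Q·C = 0.5903 m³/s × 170 g/m³ = 100.3 g/s.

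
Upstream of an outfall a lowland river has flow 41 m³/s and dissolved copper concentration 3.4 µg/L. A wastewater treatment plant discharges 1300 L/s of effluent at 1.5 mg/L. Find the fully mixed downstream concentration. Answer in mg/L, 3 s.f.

1300 L/s = 1.3 m³/s.
3.4 µg/L = 0.0034 mg/L.
Flow-weighted mixing gives C = (1.3·1.5 + 41·0.0034) / (1.3 + 41) = 2.089/42.3 = 0.04939 mg/L.

0.0494 mg/L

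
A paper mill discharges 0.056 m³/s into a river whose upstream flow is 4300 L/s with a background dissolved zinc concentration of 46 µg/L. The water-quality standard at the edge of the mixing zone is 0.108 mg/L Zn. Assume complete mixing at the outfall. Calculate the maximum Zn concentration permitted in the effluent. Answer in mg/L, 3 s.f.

4300 L/s = 4.3 m³/s.
46 µg/L = 0.046 mg/L.
Mass balance: 0.108·4.356 = 0.056·Cₑ + 4.3·0.046.
Cₑ = (0.4704 − 0.1978) / 0.056 = 4.869 mg/L.

4.87 mg/L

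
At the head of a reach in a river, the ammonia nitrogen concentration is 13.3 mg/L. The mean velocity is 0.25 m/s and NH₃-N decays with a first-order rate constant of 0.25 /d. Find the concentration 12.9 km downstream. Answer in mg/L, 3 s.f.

Travel time t = 12.9 km / 0.25 m/s = 1.29e+04/0.25 = 5.16e+04 s = 0.5972 d.
First-order decay: C = 13.3·exp(−0.25·0.5972) = 13.3·0.8613 = 11.46 mg/L.

11.5 mg/L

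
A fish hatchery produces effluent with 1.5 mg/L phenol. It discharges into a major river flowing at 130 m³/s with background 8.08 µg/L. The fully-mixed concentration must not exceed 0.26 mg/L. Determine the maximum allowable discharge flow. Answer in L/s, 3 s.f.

8.08 µg/L = 0.00808 mg/L.
Mass balance at complete mixing: C_std·(Q_w + Q_r) = Q_w·C_e + Q_r·C_b.
Rearranging, Q_w = Q_r·(C_std − C_b)/(C_e − C_std) = 130·(0.26 − 0.00808) / (1.5 − 0.26) = 26.41 m³/s.
= 2.641e+04 L/s.

26400 L/s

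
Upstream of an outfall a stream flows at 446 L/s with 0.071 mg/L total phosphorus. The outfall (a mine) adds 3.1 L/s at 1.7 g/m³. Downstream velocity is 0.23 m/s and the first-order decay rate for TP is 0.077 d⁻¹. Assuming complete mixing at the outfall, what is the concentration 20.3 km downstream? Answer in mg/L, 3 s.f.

3.1 L/s = 0.0031 m³/s.
446 L/s = 0.446 m³/s.
After complete mixing, C₀ = (0.0031·1.7 + 0.446·0.071) / 0.4491 = 0.08224 mg/L.
Travel time t = 2.03e+04 m / 0.23 m/s = 8.826e+04 s = 1.022 d.
C = 0.08224·exp(−0.077·1.022) = 0.08224·0.9244 = 0.07602 mg/L.

0.0760 mg/L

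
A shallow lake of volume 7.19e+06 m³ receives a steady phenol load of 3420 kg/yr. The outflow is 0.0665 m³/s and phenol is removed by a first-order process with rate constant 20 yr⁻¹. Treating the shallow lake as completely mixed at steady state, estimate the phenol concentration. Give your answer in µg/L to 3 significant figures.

Outflow Q = 0.0665 m³/s × 3.156e+07 s/yr = 2.099e+06 m³/yr.
Steady-state CSTR mass balance: W = Q·C + k·V·C, so C = W/(Q + kV).
Q + kV = 2.099e+06 + 20·7.19e+06 = 1.459e+08 m³/yr.
C = 3420/1.459e+08 = 2.344e-05 kg/m³ = 0.02344 mg/L = 23.44 µg/L.

23.4 µg/L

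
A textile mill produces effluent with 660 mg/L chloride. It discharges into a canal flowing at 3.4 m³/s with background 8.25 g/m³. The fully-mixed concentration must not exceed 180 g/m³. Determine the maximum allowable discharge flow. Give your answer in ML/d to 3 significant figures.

105 ML/d

Mass balance at complete mixing: C_std·(Q_w + Q_r) = Q_w·C_e + Q_r·C_b.
Rearranging, Q_w = Q_r·(C_std − C_b)/(C_e − C_std) = 3.4·(180 − 8.25) / (660 − 180) = 1.217 m³/s.
= 105.1 ML/d.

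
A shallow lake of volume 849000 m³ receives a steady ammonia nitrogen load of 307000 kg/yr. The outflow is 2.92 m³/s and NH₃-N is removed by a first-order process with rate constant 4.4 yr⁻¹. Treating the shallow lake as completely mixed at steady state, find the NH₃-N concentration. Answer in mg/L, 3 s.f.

Outflow Q = 2.92 m³/s × 3.156e+07 s/yr = 9.215e+07 m³/yr.
Steady-state CSTR mass balance: W = Q·C + k·V·C, so C = W/(Q + kV).
Q + kV = 9.215e+07 + 4.4·849000 = 9.588e+07 m³/yr.
C = 307000/9.588e+07 = 0.003202 kg/m³ = 3.202 mg/L.

3.20 mg/L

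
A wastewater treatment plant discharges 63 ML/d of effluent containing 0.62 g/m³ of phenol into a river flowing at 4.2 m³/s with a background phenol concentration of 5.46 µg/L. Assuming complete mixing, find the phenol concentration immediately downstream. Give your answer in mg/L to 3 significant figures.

0.0964 mg/L

63 ML/d = 0.7292 m³/s.
5.46 µg/L = 0.00546 mg/L.
Flow-weighted mixing gives C = (0.7292·0.62 + 4.2·0.00546) / (0.7292 + 4.2) = 0.475/4.929 = 0.09637 mg/L.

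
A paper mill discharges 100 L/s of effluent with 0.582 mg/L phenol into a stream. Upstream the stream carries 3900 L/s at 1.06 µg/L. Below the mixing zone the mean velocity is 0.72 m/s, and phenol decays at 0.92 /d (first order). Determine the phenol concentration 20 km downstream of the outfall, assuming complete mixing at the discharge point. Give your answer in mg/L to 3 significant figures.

0.0116 mg/L

100 L/s = 0.1 m³/s.
3900 L/s = 3.9 m³/s.
1.06 µg/L = 0.00106 mg/L.
After complete mixing, C₀ = (0.1·0.582 + 3.9·0.00106) / 4 = 0.01558 mg/L.
Travel time t = 2e+04 m / 0.72 m/s = 2.778e+04 s = 0.3215 d.
C = 0.01558·exp(−0.92·0.3215) = 0.01558·0.7439 = 0.01159 mg/L.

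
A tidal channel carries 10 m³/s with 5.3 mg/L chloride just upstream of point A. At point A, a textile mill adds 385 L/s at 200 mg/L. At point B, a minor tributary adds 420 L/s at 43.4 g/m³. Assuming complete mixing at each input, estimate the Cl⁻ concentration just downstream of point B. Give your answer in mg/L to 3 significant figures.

13.7 mg/L

385 L/s = 0.385 m³/s.
After input A: C = (10·5.3 + 0.385·200) / 10.38 = 12.52 mg/L.
420 L/s = 0.42 m³/s.
After input B: C = (10.38·12.52 + 0.42·43.4) / 10.8 = 13.72 mg/L.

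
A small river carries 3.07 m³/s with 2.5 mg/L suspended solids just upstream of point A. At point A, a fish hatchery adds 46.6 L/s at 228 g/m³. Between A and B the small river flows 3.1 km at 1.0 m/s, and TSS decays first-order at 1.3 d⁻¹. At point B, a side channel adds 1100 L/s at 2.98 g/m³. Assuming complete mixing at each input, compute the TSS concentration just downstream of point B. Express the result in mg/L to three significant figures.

4.92 mg/L

46.6 L/s = 0.0466 m³/s.
After input A: C = (3.07·2.5 + 0.0466·228) / 3.117 = 5.872 mg/L.
Over the 3.1 km reach to input B (t = 3100 s = 0.03588 d), decay gives C = 5.872·exp(−1.3·0.03588) = 5.604 mg/L.
1100 L/s = 1.1 m³/s.
After input B: C = (3.117·5.604 + 1.1·2.98) / 4.217 = 4.92 mg/L.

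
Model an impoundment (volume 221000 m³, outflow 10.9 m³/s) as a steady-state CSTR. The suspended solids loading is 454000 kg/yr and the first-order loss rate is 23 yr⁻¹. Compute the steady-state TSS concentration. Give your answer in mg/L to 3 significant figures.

Outflow Q = 10.9 m³/s × 3.156e+07 s/yr = 3.44e+08 m³/yr.
Steady-state CSTR mass balance: W = Q·C + k·V·C, so C = W/(Q + kV).
Q + kV = 3.44e+08 + 23·221000 = 3.491e+08 m³/yr.
C = 454000/3.491e+08 = 0.001301 kg/m³ = 1.301 mg/L.

1.30 mg/L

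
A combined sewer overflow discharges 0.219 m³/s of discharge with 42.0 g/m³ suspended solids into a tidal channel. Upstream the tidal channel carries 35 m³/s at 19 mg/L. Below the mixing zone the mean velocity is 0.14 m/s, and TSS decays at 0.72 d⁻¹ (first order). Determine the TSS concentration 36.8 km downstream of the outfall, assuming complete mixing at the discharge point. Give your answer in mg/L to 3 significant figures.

After complete mixing, C₀ = (0.219·42 + 35·19) / 35.22 = 19.14 mg/L.
Travel time t = 3.68e+04 m / 0.14 m/s = 2.629e+05 s = 3.042 d.
C = 19.14·exp(−0.72·3.042) = 19.14·0.1119 = 2.141 mg/L.

2.14 mg/L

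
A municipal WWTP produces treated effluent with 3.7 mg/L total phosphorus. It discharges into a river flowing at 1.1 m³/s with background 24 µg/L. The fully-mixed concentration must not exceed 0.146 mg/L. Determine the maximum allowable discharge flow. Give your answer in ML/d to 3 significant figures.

24 µg/L = 0.024 mg/L.
Mass balance at complete mixing: C_std·(Q_w + Q_r) = Q_w·C_e + Q_r·C_b.
Rearranging, Q_w = Q_r·(C_std − C_b)/(C_e − C_std) = 1.1·(0.146 − 0.024) / (3.7 − 0.146) = 0.03776 m³/s.
= 3.262 ML/d.

3.26 ML/d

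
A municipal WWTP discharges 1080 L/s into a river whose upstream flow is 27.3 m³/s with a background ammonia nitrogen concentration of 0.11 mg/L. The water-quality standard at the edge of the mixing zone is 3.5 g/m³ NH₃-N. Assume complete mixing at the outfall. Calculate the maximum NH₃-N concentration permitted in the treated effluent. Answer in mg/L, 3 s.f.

1080 L/s = 1.08 m³/s.
Mass balance: 3.5·28.38 = 1.08·Cₑ + 27.3·0.11.
Cₑ = (99.33 − 3.003) / 1.08 = 89.19 mg/L.

89.2 mg/L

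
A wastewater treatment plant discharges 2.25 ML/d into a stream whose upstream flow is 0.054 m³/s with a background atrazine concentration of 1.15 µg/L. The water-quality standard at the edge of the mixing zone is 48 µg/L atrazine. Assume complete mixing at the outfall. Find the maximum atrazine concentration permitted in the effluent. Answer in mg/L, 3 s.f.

2.25 ML/d = 0.02604 m³/s.
1.15 µg/L = 0.00115 mg/L.
48 µg/L = 0.048 mg/L.
Mass balance: 0.048·0.08004 = 0.02604·Cₑ + 0.054·0.00115.
Cₑ = (0.003842 − 6.21e-05) / 0.02604 = 0.1451 mg/L.

0.145 mg/L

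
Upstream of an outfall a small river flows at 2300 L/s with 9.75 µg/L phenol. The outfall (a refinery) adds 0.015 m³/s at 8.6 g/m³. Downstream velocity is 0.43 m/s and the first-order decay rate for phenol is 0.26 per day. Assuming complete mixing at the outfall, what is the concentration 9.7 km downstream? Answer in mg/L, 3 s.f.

0.0611 mg/L

2300 L/s = 2.3 m³/s.
9.75 µg/L = 0.00975 mg/L.
After complete mixing, C₀ = (0.015·8.6 + 2.3·0.00975) / 2.315 = 0.06541 mg/L.
Travel time t = 9700 m / 0.43 m/s = 2.256e+04 s = 0.2611 d.
C = 0.06541·exp(−0.26·0.2611) = 0.06541·0.9344 = 0.06112 mg/L.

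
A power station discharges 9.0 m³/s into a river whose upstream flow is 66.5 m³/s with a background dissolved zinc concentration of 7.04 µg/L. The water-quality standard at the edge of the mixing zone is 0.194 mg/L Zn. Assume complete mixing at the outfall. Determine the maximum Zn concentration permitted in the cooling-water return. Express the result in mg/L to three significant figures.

7.04 µg/L = 0.00704 mg/L.
Mass balance: 0.194·75.5 = 9·Cₑ + 66.5·0.00704.
Cₑ = (14.65 − 0.4682) / 9 = 1.575 mg/L.

1.58 mg/L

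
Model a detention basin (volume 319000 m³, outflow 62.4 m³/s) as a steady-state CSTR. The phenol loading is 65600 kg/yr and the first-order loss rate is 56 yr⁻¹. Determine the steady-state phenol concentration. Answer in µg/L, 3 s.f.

Outflow Q = 62.4 m³/s × 3.156e+07 s/yr = 1.969e+09 m³/yr.
Steady-state CSTR mass balance: W = Q·C + k·V·C, so C = W/(Q + kV).
Q + kV = 1.969e+09 + 56·319000 = 1.987e+09 m³/yr.
C = 65600/1.987e+09 = 3.301e-05 kg/m³ = 0.03301 mg/L = 33.01 µg/L.

33.0 µg/L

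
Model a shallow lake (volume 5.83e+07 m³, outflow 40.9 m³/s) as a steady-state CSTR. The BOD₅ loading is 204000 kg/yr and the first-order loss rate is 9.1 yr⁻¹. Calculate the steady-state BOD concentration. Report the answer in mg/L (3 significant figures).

0.112 mg/L

Outflow Q = 40.9 m³/s × 3.156e+07 s/yr = 1.291e+09 m³/yr.
Steady-state CSTR mass balance: W = Q·C + k·V·C, so C = W/(Q + kV).
Q + kV = 1.291e+09 + 9.1·5.83e+07 = 1.821e+09 m³/yr.
C = 204000/1.821e+09 = 0.000112 kg/m³ = 0.112 mg/L.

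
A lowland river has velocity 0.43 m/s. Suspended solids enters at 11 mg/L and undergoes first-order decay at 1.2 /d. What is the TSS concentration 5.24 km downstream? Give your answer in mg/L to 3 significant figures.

9.29 mg/L

Travel time t = 5.24 km / 0.43 m/s = 5240/0.43 = 1.219e+04 s = 0.141 d.
First-order decay: C = 11·exp(−1.2·0.141) = 11·0.8443 = 9.287 mg/L.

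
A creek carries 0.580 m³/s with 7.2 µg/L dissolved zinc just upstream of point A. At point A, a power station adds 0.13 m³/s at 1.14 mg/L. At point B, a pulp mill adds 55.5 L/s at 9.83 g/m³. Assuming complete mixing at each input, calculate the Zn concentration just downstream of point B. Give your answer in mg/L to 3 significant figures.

7.2 µg/L = 0.0072 mg/L.
After input A: C = (0.58·0.0072 + 0.13·1.14) / 0.71 = 0.2146 mg/L.
55.5 L/s = 0.0555 m³/s.
After input B: C = (0.71·0.2146 + 0.0555·9.83) / 0.7655 = 0.9117 mg/L.

0.912 mg/L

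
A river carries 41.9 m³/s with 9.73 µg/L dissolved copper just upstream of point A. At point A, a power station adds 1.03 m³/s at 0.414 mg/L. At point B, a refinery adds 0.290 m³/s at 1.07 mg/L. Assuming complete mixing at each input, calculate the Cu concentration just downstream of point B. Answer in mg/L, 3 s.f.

9.73 µg/L = 0.00973 mg/L.
After input A: C = (41.9·0.00973 + 1.03·0.414) / 42.93 = 0.01943 mg/L.
After input B: C = (42.93·0.01943 + 0.29·1.07) / 43.22 = 0.02648 mg/L.

0.0265 mg/L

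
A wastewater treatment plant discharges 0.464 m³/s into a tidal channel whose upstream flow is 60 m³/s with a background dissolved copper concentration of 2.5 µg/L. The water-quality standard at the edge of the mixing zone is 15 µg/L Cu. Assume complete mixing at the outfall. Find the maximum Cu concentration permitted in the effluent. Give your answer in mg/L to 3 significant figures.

1.63 mg/L

2.5 µg/L = 0.0025 mg/L.
15 µg/L = 0.015 mg/L.
Mass balance: 0.015·60.46 = 0.464·Cₑ + 60·0.0025.
Cₑ = (0.907 − 0.15) / 0.464 = 1.631 mg/L.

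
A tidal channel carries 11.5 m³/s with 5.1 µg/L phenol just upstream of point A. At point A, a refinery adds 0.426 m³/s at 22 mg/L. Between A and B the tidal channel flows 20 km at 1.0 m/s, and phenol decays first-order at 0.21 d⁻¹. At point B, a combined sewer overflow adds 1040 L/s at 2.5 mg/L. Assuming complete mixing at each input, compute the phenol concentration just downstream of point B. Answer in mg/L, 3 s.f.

5.1 µg/L = 0.0051 mg/L.
After input A: C = (11.5·0.0051 + 0.426·22) / 11.93 = 0.7908 mg/L.
Over the 20 km reach to input B (t = 2e+04 s = 0.2315 d), decay gives C = 0.7908·exp(−0.21·0.2315) = 0.7532 mg/L.
1040 L/s = 1.04 m³/s.
After input B: C = (11.93·0.7532 + 1.04·2.5) / 12.97 = 0.8934 mg/L.

0.893 mg/L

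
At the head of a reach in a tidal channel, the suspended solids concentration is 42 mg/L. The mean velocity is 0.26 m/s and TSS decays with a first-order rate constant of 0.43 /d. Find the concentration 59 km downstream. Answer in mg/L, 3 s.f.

Travel time t = 59 km / 0.26 m/s = 5.9e+04/0.26 = 2.269e+05 s = 2.626 d.
First-order decay: C = 42·exp(−0.43·2.626) = 42·0.3232 = 13.58 mg/L.

13.6 mg/L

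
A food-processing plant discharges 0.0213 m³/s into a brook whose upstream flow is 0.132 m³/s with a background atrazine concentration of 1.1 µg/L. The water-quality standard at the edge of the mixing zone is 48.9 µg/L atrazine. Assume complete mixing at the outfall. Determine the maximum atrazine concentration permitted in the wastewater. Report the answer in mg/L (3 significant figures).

0.345 mg/L

1.1 µg/L = 0.0011 mg/L.
48.9 µg/L = 0.0489 mg/L.
Mass balance: 0.0489·0.1533 = 0.0213·Cₑ + 0.132·0.0011.
Cₑ = (0.007496 − 0.0001452) / 0.0213 = 0.3451 mg/L.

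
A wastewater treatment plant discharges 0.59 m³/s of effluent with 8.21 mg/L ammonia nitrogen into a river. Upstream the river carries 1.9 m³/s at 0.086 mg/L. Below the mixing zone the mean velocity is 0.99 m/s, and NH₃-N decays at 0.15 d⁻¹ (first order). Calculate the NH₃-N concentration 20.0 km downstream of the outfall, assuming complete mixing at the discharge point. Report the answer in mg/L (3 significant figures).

After complete mixing, C₀ = (0.59·8.21 + 1.9·0.086) / 2.49 = 2.011 mg/L.
Travel time t = 2e+04 m / 0.99 m/s = 2.02e+04 s = 0.2338 d.
C = 2.011·exp(−0.15·0.2338) = 2.011·0.9655 = 1.942 mg/L.

1.94 mg/L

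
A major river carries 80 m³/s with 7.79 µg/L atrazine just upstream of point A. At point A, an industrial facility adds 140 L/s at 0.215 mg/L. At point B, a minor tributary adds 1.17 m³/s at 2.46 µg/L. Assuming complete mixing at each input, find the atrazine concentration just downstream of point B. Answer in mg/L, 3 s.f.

0.00807 mg/L

7.79 µg/L = 0.00779 mg/L.
140 L/s = 0.14 m³/s.
After input A: C = (80·0.00779 + 0.14·0.215) / 80.14 = 0.008152 mg/L.
2.46 µg/L = 0.00246 mg/L.
After input B: C = (80.14·0.008152 + 1.17·0.00246) / 81.31 = 0.00807 mg/L.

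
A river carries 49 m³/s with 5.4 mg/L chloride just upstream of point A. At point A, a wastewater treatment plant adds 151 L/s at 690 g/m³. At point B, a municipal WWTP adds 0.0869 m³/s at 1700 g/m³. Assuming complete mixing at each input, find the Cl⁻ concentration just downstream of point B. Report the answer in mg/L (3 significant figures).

10.5 mg/L

151 L/s = 0.151 m³/s.
After input A: C = (49·5.4 + 0.151·690) / 49.15 = 7.503 mg/L.
After input B: C = (49.15·7.503 + 0.0869·1700) / 49.24 = 10.49 mg/L.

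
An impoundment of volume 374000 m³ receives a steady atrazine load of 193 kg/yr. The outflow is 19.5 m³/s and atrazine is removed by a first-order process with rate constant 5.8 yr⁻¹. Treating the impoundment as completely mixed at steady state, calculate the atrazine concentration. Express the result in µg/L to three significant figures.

Outflow Q = 19.5 m³/s × 3.156e+07 s/yr = 6.154e+08 m³/yr.
Steady-state CSTR mass balance: W = Q·C + k·V·C, so C = W/(Q + kV).
Q + kV = 6.154e+08 + 5.8·374000 = 6.175e+08 m³/yr.
C = 193/6.175e+08 = 3.125e-07 kg/m³ = 0.0003125 mg/L = 0.3125 µg/L.

0.313 µg/L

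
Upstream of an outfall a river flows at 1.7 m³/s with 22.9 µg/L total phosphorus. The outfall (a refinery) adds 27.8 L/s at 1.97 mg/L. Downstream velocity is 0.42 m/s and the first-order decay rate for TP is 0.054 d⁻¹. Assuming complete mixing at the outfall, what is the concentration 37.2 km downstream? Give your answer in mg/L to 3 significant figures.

0.0513 mg/L

27.8 L/s = 0.0278 m³/s.
22.9 µg/L = 0.0229 mg/L.
After complete mixing, C₀ = (0.0278·1.97 + 1.7·0.0229) / 1.728 = 0.05423 mg/L.
Travel time t = 3.72e+04 m / 0.42 m/s = 8.857e+04 s = 1.025 d.
C = 0.05423·exp(−0.054·1.025) = 0.05423·0.9461 = 0.05131 mg/L.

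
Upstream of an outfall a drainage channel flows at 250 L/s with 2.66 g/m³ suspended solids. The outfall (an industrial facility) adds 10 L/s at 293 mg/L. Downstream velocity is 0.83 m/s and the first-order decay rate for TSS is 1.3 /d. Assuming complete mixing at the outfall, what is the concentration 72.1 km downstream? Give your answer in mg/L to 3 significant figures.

10 L/s = 0.01 m³/s.
250 L/s = 0.25 m³/s.
After complete mixing, C₀ = (0.01·293 + 0.25·2.66) / 0.26 = 13.83 mg/L.
Travel time t = 7.21e+04 m / 0.83 m/s = 8.687e+04 s = 1.005 d.
C = 13.83·exp(−1.3·1.005) = 13.83·0.2706 = 3.742 mg/L.

3.74 mg/L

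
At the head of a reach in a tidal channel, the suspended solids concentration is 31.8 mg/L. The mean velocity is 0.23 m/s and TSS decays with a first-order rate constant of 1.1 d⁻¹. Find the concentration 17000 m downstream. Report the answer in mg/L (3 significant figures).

Travel time t = 17000 m / 0.23 m/s = 1.7e+04/0.23 = 7.391e+04 s = 0.8555 d.
First-order decay: C = 31.8·exp(−1.1·0.8555) = 31.8·0.3902 = 12.41 mg/L.

12.4 mg/L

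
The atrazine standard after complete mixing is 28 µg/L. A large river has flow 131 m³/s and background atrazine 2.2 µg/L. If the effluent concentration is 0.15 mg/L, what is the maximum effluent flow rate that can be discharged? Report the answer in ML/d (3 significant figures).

2390 ML/d

2.2 µg/L = 0.0022 mg/L.
28 µg/L = 0.028 mg/L.
Mass balance at complete mixing: C_std·(Q_w + Q_r) = Q_w·C_e + Q_r·C_b.
Rearranging, Q_w = Q_r·(C_std − C_b)/(C_e − C_std) = 131·(0.028 − 0.0022) / (0.15 − 0.028) = 27.7 m³/s.
= 2394 ML/d.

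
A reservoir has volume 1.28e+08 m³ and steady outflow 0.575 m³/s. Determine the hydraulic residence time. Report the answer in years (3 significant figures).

Q = 0.575 m³/s × 3.156e+07 s/yr = 1.815e+07 m³/yr.
Hydraulic residence time τ = V/Q = 1.28e+08/1.815e+07 = 7.054 yr.

7.05 yr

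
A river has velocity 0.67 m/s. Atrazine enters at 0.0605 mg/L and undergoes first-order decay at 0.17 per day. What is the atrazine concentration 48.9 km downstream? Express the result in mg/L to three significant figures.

0.0524 mg/L

Travel time t = 48.9 km / 0.67 m/s = 4.89e+04/0.67 = 7.299e+04 s = 0.8447 d.
First-order decay: C = 0.0605·exp(−0.17·0.8447) = 0.0605·0.8662 = 0.05241 mg/L.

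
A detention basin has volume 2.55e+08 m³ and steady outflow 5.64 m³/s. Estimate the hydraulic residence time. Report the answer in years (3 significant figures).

1.43 yr

Q = 5.64 m³/s × 3.156e+07 s/yr = 1.78e+08 m³/yr.
Hydraulic residence time τ = V/Q = 2.55e+08/1.78e+08 = 1.433 yr.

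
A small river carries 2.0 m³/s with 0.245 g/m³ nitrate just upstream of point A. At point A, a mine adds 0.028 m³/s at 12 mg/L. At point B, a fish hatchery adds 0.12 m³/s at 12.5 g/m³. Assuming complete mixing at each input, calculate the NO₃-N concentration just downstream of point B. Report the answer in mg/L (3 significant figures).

1.08 mg/L

After input A: C = (2·0.245 + 0.028·12) / 2.028 = 0.4073 mg/L.
After input B: C = (2.028·0.4073 + 0.12·12.5) / 2.148 = 1.083 mg/L.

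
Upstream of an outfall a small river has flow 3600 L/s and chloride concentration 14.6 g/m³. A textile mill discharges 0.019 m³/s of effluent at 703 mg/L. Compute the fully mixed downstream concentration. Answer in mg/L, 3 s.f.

3600 L/s = 3.6 m³/s.
Conservation of mass across the mixing zone: C = (0.019·703 + 3.6·14.6) / (0.019 + 3.6) = 65.92/3.619 = 18.21 mg/L.

18.2 mg/L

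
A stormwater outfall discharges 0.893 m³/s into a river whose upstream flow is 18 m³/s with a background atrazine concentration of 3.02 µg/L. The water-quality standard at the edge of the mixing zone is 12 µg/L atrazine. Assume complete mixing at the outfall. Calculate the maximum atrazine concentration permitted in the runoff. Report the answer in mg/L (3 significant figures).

0.193 mg/L

3.02 µg/L = 0.00302 mg/L.
12 µg/L = 0.012 mg/L.
Mass balance: 0.012·18.89 = 0.893·Cₑ + 18·0.00302.
Cₑ = (0.2267 − 0.05436) / 0.893 = 0.193 mg/L.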